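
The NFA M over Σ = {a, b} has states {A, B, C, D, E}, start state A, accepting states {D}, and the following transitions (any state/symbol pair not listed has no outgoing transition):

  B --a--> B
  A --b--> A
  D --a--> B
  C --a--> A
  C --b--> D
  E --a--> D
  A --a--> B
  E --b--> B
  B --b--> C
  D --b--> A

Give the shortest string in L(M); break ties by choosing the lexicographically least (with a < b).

A breadth-first search from A reaches an accepting state first via the path A → B → C → D on input abb.
No string of length < 3 is accepted (BFS exhausts all shorter strings without reaching an accepting state), and abb is the lexicographically least accepting string of length 3.

abb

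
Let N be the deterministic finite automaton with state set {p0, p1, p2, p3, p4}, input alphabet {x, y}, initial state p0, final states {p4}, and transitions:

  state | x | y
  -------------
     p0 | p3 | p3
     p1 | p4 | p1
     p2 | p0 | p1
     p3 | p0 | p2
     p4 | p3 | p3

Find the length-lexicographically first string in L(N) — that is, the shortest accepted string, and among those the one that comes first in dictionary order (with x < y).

A breadth-first search from p0 reaches an accepting state first via the path p0 → p3 → p2 → p1 → p4 on input xyyx.
No string of length < 4 is accepted (BFS exhausts all shorter strings without reaching an accepting state), and xyyx is the lexicographically least accepting string of length 4.

xyyx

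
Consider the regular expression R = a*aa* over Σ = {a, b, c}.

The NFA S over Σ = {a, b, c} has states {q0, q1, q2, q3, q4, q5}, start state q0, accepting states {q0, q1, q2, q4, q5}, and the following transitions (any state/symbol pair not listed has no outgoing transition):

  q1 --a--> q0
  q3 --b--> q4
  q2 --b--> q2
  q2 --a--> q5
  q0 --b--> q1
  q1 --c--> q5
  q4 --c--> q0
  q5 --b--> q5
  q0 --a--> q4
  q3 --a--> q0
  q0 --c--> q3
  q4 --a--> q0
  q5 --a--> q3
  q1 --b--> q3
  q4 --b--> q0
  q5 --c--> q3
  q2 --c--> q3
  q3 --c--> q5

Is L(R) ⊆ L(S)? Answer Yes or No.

Converting the expression R to a DFA (subset construction, then merging equivalent states) gives the minimal DFA with states {r0, r1, r2}, start state r0, accepting states {r1} and transitions r0: a→r1, b→r2, c→r2; r1: a→r1, b→r2, c→r2; r2: a→r2, b→r2, c→r2.
Exploring the product automaton R × S from the start pair (r0, q0), following both machines on each input symbol, reaches 8 state pairs: (r0, q0), (r1, q4), (r2, q1), (r2, q3), (r1, q0), (r2, q0), (r2, q5), (r2, q4).
R accepts in {r1} and S accepts in {q0, q1, q2, q4, q5}. The reachable pairs whose R-component is accepting are (r1, q4), (r1, q0); in each of them the S-component is accepting too, so the product for L(R) \ L(S) (R-component accepting, S-component rejecting) has no reachable accepting pair and the difference is empty.
Hence every string in L(R) is also in L(S).

Yes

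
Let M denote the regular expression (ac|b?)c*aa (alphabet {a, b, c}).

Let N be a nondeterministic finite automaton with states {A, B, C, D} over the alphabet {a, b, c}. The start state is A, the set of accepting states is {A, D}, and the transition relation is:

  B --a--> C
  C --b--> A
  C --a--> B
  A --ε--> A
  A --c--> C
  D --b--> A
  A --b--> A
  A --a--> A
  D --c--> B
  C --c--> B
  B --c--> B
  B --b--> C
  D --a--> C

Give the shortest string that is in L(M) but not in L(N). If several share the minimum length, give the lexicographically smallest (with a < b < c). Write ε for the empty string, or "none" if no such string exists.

The string caa is accepted by M but not by N.
No shorter string lies in the difference, and caa is the lexicographically first length-3 string in L(M) \ L(N).

caa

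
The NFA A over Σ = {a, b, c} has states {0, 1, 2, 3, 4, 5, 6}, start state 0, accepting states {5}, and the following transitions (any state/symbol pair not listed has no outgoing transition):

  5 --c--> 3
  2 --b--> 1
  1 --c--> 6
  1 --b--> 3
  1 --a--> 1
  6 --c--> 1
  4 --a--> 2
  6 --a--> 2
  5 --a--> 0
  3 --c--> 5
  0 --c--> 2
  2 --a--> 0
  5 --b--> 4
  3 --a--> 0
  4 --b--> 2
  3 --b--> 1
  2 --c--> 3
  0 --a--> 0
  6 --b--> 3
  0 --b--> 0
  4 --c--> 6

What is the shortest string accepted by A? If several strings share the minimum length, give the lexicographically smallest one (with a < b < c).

A breadth-first search from 0 reaches an accepting state first via the path 0 → 2 → 3 → 5 on input ccc.
No string of length < 3 is accepted (BFS exhausts all shorter strings without reaching an accepting state), and ccc is the lexicographically least accepting string of length 3.

ccc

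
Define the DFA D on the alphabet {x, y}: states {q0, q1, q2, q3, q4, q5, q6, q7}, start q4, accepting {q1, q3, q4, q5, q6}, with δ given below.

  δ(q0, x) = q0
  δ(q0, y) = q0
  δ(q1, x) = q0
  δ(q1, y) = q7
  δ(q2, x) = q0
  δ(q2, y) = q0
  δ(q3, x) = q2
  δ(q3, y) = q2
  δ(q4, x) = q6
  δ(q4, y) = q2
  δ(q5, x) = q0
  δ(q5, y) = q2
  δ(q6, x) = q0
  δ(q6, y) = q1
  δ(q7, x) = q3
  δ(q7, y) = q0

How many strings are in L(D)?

4

The useful subgraph on states {q1, q3, q4, q6, q7} is acyclic, so L(D) is finite; the longest accepting path visits 5 useful states, giving maximum string length 4.
Counting accepting paths from q4 by length: 1 of length 0, 1 of length 1, 1 of length 2, 1 of length 4. Total 4.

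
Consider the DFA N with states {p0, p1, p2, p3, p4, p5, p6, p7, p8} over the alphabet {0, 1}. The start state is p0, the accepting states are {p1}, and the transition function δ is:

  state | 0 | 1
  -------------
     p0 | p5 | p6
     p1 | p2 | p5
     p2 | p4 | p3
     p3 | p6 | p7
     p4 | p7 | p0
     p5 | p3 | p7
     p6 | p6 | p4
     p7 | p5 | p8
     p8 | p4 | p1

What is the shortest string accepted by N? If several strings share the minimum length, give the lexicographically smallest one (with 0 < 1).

A breadth-first search from p0 reaches an accepting state first via the path p0 → p5 → p7 → p8 → p1 on input 0111.
No string of length < 4 is accepted (BFS exhausts all shorter strings without reaching an accepting state), and 0111 is the lexicographically least accepting string of length 4.

0111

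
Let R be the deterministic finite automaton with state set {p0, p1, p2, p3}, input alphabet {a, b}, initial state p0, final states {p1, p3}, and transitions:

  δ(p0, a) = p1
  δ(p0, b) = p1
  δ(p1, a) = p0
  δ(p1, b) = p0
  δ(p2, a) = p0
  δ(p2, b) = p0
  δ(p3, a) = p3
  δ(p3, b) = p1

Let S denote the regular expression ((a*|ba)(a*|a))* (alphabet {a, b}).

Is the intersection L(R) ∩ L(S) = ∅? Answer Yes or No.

No

The string a is accepted by both R and S.
Hence L(R) ∩ L(S) ≠ ∅.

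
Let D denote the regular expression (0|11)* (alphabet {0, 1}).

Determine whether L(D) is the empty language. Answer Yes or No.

No

The empty string ε matches the expression, so it belongs to L(D).
Since L(D) contains at least one string, it is not empty.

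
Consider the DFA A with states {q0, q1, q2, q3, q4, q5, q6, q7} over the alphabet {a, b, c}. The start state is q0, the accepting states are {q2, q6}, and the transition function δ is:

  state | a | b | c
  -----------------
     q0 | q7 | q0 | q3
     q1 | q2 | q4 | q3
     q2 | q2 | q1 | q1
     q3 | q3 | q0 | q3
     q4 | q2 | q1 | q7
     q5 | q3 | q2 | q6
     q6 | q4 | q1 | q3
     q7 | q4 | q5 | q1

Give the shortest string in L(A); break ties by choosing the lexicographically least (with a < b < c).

A breadth-first search from q0 reaches an accepting state first via the path q0 → q7 → q4 → q2 on input aaa.
No string of length < 3 is accepted (BFS exhausts all shorter strings without reaching an accepting state), and aaa is the lexicographically least accepting string of length 3.

aaa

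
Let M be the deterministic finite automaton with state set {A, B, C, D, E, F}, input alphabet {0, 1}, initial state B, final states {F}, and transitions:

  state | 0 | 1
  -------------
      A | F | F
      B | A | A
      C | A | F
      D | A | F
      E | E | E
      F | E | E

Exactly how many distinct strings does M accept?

The useful subgraph on states {A, B, F} is acyclic, so L(M) is finite; the longest accepting path visits 3 useful states, giving maximum string length 2.
Counting accepting paths from B by length: 4 of length 2. Total 4.

4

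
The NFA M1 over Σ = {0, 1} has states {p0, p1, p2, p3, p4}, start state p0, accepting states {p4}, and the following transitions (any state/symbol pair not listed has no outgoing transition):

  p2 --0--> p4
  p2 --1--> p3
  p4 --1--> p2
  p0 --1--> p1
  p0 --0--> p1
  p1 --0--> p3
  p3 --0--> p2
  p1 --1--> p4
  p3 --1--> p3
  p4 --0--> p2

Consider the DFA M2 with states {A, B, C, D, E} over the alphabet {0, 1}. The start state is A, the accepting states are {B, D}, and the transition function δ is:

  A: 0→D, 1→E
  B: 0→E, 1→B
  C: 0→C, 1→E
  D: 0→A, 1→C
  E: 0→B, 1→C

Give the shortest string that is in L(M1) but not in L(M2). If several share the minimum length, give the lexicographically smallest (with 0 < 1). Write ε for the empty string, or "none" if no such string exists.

The string 01 is accepted by M1 but not by M2.
No shorter string lies in the difference, and 01 is the lexicographically first length-2 string in L(M1) \ L(M2).

01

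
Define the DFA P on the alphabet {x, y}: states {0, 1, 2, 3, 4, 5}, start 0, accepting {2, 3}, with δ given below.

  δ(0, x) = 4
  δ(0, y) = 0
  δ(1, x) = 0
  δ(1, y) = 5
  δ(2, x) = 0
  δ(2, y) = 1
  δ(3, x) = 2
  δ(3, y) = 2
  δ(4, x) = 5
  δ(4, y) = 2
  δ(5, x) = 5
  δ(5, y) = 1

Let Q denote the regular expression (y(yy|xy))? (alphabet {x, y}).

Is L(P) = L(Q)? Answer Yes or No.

The string xy is accepted by P but rejected by Q.
So L(P) ≠ L(Q).

No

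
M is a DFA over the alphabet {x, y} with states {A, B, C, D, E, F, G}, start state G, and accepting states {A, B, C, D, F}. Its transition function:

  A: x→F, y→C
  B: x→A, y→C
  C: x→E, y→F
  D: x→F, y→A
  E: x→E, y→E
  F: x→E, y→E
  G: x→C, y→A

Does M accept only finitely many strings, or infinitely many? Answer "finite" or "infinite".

The useful states (reachable from G and able to reach an accepting state) are {A, C, F, G}.
Restricted to these states the transition graph has no cycle, so every accepting path has bounded length and L is finite.

finite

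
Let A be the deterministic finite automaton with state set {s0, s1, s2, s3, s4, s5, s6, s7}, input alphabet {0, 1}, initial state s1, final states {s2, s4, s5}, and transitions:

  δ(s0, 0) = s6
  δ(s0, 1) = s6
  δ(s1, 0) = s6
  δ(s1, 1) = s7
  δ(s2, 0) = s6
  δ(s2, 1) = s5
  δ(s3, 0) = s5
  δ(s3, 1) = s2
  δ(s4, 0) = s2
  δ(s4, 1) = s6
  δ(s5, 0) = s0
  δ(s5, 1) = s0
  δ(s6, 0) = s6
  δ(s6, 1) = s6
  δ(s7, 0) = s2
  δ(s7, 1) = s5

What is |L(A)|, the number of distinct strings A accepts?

The useful subgraph on states {s1, s2, s5, s7} is acyclic, so L(A) is finite; the longest accepting path visits 4 useful states, giving maximum string length 3.
Counting accepting paths from s1 by length: 2 of length 2, 1 of length 3. Total 3.

3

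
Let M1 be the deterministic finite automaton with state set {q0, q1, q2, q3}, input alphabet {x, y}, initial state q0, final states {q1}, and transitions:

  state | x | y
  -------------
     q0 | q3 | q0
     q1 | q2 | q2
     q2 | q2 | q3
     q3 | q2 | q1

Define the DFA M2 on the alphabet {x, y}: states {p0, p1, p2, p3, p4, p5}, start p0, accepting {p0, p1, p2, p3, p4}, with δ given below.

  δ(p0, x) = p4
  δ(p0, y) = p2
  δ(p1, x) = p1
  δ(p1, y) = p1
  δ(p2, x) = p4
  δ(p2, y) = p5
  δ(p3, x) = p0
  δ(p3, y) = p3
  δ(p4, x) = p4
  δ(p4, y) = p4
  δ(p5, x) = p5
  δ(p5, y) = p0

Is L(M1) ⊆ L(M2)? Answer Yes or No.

Exploring the product automaton M1 × M2 from the start pair (q0, p0), following both machines on each input symbol, reaches 12 state pairs: (q0, p0), (q3, p4), (q0, p2), (q2, p4), (q1, p4), (q0, p5), (q3, p5), (q2, p5), (q1, p0), (q3, p0), (q2, p2), (q1, p2).
M1 accepts in {q1} and M2 accepts in {p0, p1, p2, p3, p4}. The reachable pairs whose M1-component is accepting are (q1, p4), (q1, p0), (q1, p2); in each of them the M2-component is accepting too, so the product for L(M1) \ L(M2) (M1-component accepting, M2-component rejecting) has no reachable accepting pair and the difference is empty.
Hence every string in L(M1) is also in L(M2).

Yes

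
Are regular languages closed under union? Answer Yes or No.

Given DFAs for L₁ and L₂, run them in parallel: the product automaton on Q₁ × Q₂ that accepts when either component is accepting recognises L₁ ∪ L₂ (equivalently, R₁ | R₂ is a regular expression for it).
So the regular languages are closed under union.

Yes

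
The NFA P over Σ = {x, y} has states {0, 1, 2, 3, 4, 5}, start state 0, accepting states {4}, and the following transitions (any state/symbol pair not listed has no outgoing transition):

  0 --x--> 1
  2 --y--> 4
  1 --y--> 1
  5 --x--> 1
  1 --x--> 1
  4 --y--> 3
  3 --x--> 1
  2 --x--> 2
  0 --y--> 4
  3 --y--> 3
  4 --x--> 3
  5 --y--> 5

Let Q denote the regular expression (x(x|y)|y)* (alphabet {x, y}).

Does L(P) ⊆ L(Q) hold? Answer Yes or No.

Yes

Converting the expression Q to a DFA (subset construction, then merging equivalent states) gives the minimal DFA with states {q0, q1}, start state q0, accepting states {q0} and transitions q0: x→q1, y→q0; q1: x→q0, y→q0.
Exploring the product automaton P × Q from the start pair (0, q0), following both machines on each input symbol, reaches 6 state pairs: (0, q0), (1, q1), (4, q0), (1, q0), (3, q1), (3, q0).
P accepts in {4} and Q accepts in {q0}. The reachable pairs whose P-component is accepting are (4, q0); in each of them the Q-component is accepting too, so the product for L(P) \ L(Q) (P-component accepting, Q-component rejecting) has no reachable accepting pair and the difference is empty.
Hence every string in L(P) is also in L(Q).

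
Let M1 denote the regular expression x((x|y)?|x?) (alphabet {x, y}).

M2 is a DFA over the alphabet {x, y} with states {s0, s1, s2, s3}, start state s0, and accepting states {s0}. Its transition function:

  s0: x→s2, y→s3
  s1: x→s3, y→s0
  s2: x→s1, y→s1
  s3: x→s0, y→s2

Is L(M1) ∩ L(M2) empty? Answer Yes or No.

Yes

Converting the expression M1 to a DFA (subset construction, then merging equivalent states) gives the minimal DFA with states {r0, r1, r2, r3}, start state r0, accepting states {r1, r3} and transitions r0: x→r1, y→r2; r1: x→r3, y→r3; r2: x→r2, y→r2; r3: x→r2, y→r2.
Exploring the product automaton M1 × M2 from the start pair (r0, s0), following both machines on each input symbol, reaches 7 state pairs: (r0, s0), (r1, s2), (r2, s3), (r3, s1), (r2, s0), (r2, s2), (r2, s1).
M1 accepts in {r1, r3} and M2 accepts in {s0}; no reachable pair has both components accepting, so no string drives both machines to acceptance simultaneously and L(M1) ∩ L(M2) = ∅.
So no string is accepted by both, and the intersection is empty.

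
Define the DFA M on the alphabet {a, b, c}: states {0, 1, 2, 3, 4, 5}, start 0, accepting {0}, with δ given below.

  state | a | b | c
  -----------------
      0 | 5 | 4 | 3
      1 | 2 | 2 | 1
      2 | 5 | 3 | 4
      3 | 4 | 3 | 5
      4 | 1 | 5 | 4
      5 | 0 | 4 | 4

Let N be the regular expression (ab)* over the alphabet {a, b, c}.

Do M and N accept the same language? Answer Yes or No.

The string aa is accepted by M but rejected by N.
So L(M) ≠ L(N).

No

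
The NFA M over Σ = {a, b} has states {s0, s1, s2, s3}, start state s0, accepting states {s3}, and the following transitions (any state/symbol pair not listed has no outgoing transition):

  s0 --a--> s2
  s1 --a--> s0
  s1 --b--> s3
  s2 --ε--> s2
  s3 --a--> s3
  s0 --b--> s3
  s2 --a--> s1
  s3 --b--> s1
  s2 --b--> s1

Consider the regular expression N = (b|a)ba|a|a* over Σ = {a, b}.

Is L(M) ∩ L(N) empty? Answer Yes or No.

Converting the expression N to a DFA (subset construction, then merging equivalent states) gives the minimal DFA with states {n0, n1, n2, n3, n4, n5, n6}, start state n0, accepting states {n0, n1, n3, n6} and transitions n0: a→n1, b→n2; n1: a→n3, b→n4; n2: a→n5, b→n4; n3: a→n3, b→n5; n4: a→n6, b→n5; n5: a→n5, b→n5; n6: a→n5, b→n5.
Exploring the product automaton M × N from the start pair (s0, n0), following both machines on each input symbol, reaches 12 state pairs: (s0, n0), (s2, n1), (s3, n2), (s1, n3), (s1, n4), (s3, n5), (s0, n3), (s0, n6), (s1, n5), (s2, n3), (s2, n5), (s0, n5).
M accepts in {s3} and N accepts in {n0, n1, n3, n6}; no reachable pair has both components accepting, so no string drives both machines to acceptance simultaneously and L(M) ∩ L(N) = ∅.
So no string is accepted by both, and the intersection is empty.

Yes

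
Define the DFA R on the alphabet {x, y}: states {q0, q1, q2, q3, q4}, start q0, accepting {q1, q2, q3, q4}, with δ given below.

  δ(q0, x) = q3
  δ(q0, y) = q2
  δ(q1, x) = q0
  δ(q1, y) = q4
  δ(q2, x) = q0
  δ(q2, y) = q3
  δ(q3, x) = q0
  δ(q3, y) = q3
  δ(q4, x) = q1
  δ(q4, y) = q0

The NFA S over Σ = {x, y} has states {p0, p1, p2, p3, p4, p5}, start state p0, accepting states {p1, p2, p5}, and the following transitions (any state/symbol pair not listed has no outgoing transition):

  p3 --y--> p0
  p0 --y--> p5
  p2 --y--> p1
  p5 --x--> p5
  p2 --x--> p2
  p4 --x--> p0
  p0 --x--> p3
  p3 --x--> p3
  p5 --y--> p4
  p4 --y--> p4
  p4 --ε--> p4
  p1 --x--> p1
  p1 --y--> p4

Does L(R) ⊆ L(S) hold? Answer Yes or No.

No

The string x is in L(R) but not in L(S).
So L(R) ⊄ L(S).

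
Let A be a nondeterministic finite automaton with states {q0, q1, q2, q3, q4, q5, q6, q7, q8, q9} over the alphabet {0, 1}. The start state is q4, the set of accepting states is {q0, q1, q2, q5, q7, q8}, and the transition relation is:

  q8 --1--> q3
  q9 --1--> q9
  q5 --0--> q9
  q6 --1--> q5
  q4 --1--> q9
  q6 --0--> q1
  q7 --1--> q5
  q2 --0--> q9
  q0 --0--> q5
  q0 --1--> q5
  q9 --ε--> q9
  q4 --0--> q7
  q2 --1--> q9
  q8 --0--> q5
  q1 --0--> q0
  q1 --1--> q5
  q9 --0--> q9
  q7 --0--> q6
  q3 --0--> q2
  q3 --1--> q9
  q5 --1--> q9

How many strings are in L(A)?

The useful subgraph on states {q0, q1, q4, q5, q6, q7} is acyclic, so L(A) is finite; the longest accepting path visits 6 useful states, giving maximum string length 5.
Counting accepting paths from q4 by length: 1 of length 1, 1 of length 2, 2 of length 3, 2 of length 4, 2 of length 5. Total 8.

8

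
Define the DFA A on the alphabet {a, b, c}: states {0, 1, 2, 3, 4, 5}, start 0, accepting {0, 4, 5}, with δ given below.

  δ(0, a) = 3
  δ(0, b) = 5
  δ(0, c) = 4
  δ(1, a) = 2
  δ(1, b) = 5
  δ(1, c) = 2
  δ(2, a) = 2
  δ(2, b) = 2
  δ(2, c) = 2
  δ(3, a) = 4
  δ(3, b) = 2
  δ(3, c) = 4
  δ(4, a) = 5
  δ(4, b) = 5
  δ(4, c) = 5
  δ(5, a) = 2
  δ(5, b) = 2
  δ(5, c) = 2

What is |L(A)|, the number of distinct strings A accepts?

14

The useful subgraph on states {0, 3, 4, 5} is acyclic, so L(A) is finite; the longest accepting path visits 4 useful states, giving maximum string length 3.
Counting accepting paths from 0 by length: 1 of length 0, 2 of length 1, 5 of length 2, 6 of length 3. Total 14.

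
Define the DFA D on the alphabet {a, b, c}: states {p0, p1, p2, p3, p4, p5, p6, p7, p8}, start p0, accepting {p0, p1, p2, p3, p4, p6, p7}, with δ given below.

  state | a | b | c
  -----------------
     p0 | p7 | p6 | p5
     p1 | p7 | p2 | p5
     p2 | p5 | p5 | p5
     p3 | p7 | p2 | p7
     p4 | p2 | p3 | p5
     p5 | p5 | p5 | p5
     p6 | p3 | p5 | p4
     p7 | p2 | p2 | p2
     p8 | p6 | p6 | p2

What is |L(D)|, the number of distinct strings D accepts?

The useful subgraph on states {p0, p2, p3, p4, p6, p7} is acyclic, so L(D) is finite; the longest accepting path visits 6 useful states, giving maximum string length 5.
Counting accepting paths from p0 by length: 1 of length 0, 2 of length 1, 5 of length 2, 5 of length 3, 9 of length 4, 6 of length 5. Total 28.

28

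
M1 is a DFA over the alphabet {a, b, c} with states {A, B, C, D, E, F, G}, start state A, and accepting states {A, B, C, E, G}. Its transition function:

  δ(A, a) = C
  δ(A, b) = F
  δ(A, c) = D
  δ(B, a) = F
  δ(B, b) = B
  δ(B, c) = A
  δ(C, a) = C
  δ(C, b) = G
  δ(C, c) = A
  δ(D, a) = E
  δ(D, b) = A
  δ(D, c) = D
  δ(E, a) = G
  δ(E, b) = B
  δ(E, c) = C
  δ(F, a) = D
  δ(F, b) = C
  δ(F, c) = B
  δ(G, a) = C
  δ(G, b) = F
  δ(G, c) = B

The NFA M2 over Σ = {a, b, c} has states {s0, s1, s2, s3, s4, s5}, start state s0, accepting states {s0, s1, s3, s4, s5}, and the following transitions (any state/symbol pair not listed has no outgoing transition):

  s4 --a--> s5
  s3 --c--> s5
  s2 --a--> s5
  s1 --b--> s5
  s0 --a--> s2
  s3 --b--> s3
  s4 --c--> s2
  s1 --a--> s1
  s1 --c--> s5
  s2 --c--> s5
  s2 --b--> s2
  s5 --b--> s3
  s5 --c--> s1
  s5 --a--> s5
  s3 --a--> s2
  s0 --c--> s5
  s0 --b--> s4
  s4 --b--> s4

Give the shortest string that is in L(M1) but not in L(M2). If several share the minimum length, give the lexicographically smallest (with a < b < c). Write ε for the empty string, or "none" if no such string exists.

The string a is accepted by M1 but not by M2.
No shorter string lies in the difference, and a is the lexicographically first length-1 string in L(M1) \ L(M2).

a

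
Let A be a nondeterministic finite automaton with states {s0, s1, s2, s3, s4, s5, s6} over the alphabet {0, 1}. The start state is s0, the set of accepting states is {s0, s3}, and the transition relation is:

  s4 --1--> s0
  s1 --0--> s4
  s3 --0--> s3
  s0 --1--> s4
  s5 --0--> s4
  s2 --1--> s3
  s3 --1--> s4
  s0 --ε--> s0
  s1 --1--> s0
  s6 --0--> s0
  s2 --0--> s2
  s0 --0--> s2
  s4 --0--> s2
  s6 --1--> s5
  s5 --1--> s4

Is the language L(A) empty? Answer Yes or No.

The empty string ε is accepted: the run s0 ends in the accepting state s0.
Since at least one string is accepted, L(A) is not empty.

No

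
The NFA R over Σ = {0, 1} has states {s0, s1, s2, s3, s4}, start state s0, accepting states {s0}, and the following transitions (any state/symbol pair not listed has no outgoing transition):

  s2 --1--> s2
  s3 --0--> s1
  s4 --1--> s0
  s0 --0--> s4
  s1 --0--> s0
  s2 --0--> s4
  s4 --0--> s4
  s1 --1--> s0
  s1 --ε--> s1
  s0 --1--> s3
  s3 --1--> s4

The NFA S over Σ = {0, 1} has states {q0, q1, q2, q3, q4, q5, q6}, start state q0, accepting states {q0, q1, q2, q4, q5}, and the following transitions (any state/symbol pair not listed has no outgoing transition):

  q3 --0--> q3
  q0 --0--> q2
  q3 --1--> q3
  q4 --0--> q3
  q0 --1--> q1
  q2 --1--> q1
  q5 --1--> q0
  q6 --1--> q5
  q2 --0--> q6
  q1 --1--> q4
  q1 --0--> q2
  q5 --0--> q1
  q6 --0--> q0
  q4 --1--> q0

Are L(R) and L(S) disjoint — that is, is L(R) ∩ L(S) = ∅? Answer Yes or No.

No

The empty string ε is accepted by both R and S.
Hence L(R) ∩ L(S) ≠ ∅.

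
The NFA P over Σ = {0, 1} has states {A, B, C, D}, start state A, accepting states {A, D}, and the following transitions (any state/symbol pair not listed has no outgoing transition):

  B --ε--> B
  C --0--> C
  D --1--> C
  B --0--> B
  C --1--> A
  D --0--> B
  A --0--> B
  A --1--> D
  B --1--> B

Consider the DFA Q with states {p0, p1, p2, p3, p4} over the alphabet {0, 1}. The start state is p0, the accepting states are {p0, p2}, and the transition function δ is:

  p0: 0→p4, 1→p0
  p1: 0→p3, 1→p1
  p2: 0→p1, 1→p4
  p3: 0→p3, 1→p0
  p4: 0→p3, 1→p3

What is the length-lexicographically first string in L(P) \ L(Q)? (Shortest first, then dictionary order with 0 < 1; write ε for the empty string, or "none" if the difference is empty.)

The string 1101 is accepted by P but not by Q.
No shorter string lies in the difference, and 1101 is the lexicographically first length-4 string in L(P) \ L(Q).

1101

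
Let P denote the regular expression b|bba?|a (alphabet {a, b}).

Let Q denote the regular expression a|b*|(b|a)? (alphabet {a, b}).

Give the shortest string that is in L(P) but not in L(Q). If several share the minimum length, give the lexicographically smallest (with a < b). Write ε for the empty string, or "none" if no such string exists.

The string bba is accepted by P but not by Q.
No shorter string lies in the difference, and bba is the lexicographically first length-3 string in L(P) \ L(Q).

bba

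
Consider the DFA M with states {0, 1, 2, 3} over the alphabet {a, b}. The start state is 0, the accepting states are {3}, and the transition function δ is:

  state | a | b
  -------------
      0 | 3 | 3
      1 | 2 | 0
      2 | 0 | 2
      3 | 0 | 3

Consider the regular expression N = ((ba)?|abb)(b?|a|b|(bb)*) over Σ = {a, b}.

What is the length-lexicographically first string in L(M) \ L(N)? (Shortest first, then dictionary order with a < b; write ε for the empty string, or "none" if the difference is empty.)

The string ab is accepted by M but not by N.
No shorter string lies in the difference, and ab is the lexicographically first length-2 string in L(M) \ L(N).

ab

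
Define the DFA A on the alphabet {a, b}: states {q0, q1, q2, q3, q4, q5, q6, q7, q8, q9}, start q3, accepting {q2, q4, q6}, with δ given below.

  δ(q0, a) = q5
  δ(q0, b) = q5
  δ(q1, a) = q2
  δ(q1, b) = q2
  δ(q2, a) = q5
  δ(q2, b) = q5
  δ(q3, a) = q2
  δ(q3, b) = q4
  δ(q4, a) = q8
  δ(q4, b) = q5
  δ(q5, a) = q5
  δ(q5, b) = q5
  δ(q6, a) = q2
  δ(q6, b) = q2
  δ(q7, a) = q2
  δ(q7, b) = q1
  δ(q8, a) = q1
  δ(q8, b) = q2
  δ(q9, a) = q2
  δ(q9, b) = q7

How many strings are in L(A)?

The useful subgraph on states {q1, q2, q3, q4, q8} is acyclic, so L(A) is finite; the longest accepting path visits 5 useful states, giving maximum string length 4.
Counting accepting paths from q3 by length: 2 of length 1, 1 of length 3, 2 of length 4. Total 5.

5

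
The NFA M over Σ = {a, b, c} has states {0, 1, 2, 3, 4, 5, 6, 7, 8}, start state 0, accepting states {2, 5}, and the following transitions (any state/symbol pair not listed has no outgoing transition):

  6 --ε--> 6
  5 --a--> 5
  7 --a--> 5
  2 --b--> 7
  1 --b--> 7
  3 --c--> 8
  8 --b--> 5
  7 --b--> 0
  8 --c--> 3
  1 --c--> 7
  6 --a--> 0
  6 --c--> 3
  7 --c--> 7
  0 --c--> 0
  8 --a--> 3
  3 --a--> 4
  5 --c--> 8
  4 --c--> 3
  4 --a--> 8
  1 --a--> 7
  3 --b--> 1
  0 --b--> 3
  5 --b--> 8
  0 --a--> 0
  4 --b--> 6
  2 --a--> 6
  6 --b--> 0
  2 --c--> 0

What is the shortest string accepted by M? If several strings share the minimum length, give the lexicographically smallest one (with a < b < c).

A breadth-first search from 0 reaches an accepting state first via the path 0 → 3 → 8 → 5 on input bcb.
No string of length < 3 is accepted (BFS exhausts all shorter strings without reaching an accepting state), and bcb is the lexicographically least accepting string of length 3.

bcb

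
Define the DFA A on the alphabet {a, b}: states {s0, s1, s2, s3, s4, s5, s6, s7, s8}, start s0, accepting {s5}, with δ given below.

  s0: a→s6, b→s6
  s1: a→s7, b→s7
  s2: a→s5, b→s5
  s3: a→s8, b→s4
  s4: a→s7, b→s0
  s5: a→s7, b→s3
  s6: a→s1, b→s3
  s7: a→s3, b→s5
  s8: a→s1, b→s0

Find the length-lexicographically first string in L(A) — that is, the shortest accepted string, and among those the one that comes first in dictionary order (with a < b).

A breadth-first search from s0 reaches an accepting state first via the path s0 → s6 → s1 → s7 → s5 on input aaab.
No string of length < 4 is accepted (BFS exhausts all shorter strings without reaching an accepting state), and aaab is the lexicographically least accepting string of length 4.

aaab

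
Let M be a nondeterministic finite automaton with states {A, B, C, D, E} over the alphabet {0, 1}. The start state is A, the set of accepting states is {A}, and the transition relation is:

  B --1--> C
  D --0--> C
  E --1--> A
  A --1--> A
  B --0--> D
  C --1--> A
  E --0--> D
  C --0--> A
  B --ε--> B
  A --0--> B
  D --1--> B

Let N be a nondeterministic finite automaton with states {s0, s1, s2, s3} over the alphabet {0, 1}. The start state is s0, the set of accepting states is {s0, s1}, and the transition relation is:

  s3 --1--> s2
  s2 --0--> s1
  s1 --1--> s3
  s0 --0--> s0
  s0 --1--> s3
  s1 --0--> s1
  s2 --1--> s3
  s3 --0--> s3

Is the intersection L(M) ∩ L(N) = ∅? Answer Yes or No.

The empty string ε is accepted by both M and N.
Hence L(M) ∩ L(N) ≠ ∅.

No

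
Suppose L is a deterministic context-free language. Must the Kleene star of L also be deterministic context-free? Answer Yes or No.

No

L = {c aⁿbⁿ : n≥0} ∪ {cc aⁿb²ⁿ : n≥0} is a DCFL (the number of leading c's fixes which ratio the DPDA checks), but L* is not. Every word of L starts with c, so in a factorisation of the string cc aⁱbʲ (i≥1) into words of L each factor begins at one of the two c's: either the whole string is a single word of L (forcing j = 2i), or it splits as c · (c aⁱbʲ) with c ∈ L (take n = 0) and c aⁱbʲ ∈ L (forcing j = i). Thus L* ∩ cca⁺b* = {cc aⁿbⁿ : n≥1} ∪ {cc aⁿb²ⁿ : n≥1}. A DPDA for L* would give one for this intersection with a regular set, and, started from its configuration after reading cc, one for {aⁿbⁿ : n≥1} ∪ {aⁿb²ⁿ : n≥1}, which no deterministic PDA accepts (a DPDA for it would have a single run on aⁿb²ⁿ, accepting after the prefix aⁿbⁿ and accepting again after n more b's; an ordinary PDA that simulates it on a's and b's and, at any moment when it is accepting, may switch to reading only a fresh letter d while feeding each d to the simulation as a b, would accept aⁱbʲdᵏ (k≥1) exactly when both aⁱbʲ and aⁱbʲ⁺ᵏ are in the language, i.e. its language intersected with the regular set a*b*d⁺ would be exactly {aⁿbⁿdⁿ : n≥1} — impossible, since context-free languages are closed under intersection with regular sets and {aⁿbⁿdⁿ} is not context-free). So L* is not a DCFL.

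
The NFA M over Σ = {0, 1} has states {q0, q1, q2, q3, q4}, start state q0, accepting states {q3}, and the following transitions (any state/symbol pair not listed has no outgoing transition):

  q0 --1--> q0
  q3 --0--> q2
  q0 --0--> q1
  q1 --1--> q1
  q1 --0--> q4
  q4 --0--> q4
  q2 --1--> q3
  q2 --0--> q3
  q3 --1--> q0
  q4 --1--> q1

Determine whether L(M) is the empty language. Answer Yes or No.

Yes

The states reachable from the start state are {q0, q1, q4}.
None of the accepting states {q3} is reachable, so no string is accepted and L(M) = ∅.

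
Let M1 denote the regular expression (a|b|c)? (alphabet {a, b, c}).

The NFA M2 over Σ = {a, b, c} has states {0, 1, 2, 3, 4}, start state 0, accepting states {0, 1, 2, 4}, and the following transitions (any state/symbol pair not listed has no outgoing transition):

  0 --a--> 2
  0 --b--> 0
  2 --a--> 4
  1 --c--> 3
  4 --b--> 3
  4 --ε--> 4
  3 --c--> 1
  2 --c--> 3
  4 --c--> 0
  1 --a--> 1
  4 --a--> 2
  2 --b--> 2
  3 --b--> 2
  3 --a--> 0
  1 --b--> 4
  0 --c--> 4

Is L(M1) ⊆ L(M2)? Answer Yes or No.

Converting the expression M1 to a DFA (subset construction, then merging equivalent states) gives the minimal DFA with states {r0, r1, r2}, start state r0, accepting states {r0, r1} and transitions r0: a→r1, b→r1, c→r1; r1: a→r2, b→r2, c→r2; r2: a→r2, b→r2, c→r2.
Exploring the product automaton M1 × M2 from the start pair (r0, 0), following both machines on each input symbol, reaches 9 state pairs: (r0, 0), (r1, 2), (r1, 0), (r1, 4), (r2, 4), (r2, 2), (r2, 3), (r2, 0), (r2, 1).
M1 accepts in {r0, r1} and M2 accepts in {0, 1, 2, 4}. The reachable pairs whose M1-component is accepting are (r0, 0), (r1, 2), (r1, 0), (r1, 4); in each of them the M2-component is accepting too, so the product for L(M1) \ L(M2) (M1-component accepting, M2-component rejecting) has no reachable accepting pair and the difference is empty.
Hence every string in L(M1) is also in L(M2).

Yes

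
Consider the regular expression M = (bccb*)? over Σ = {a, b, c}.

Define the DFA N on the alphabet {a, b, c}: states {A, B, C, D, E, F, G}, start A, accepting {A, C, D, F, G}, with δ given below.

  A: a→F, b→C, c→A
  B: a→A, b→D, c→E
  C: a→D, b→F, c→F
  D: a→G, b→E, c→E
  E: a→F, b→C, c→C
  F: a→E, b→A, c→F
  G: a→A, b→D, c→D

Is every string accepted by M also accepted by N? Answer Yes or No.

Converting the expression M to a DFA (subset construction, then merging equivalent states) gives the minimal DFA with states {m0, m1, m2, m3, m4}, start state m0, accepting states {m0, m4} and transitions m0: a→m1, b→m2, c→m1; m1: a→m1, b→m1, c→m1; m2: a→m1, b→m1, c→m3; m3: a→m1, b→m1, c→m4; m4: a→m1, b→m4, c→m1.
Exploring the product automaton M × N from the start pair (m0, A), following both machines on each input symbol, reaches 12 state pairs: (m0, A), (m1, F), (m2, C), (m1, A), (m1, E), (m1, D), (m3, F), (m1, C), (m1, G), (m4, F), (m4, A), (m4, C).
M accepts in {m0, m4} and N accepts in {A, C, D, F, G}. The reachable pairs whose M-component is accepting are (m0, A), (m4, F), (m4, A), (m4, C); in each of them the N-component is accepting too, so the product for L(M) \ L(N) (M-component accepting, N-component rejecting) has no reachable accepting pair and the difference is empty.
Hence every string in L(M) is also in L(N).

Yes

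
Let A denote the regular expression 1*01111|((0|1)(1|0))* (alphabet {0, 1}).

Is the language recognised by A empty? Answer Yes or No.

No

The empty string ε matches the expression, so it belongs to L(A).
Since L(A) contains at least one string, it is not empty.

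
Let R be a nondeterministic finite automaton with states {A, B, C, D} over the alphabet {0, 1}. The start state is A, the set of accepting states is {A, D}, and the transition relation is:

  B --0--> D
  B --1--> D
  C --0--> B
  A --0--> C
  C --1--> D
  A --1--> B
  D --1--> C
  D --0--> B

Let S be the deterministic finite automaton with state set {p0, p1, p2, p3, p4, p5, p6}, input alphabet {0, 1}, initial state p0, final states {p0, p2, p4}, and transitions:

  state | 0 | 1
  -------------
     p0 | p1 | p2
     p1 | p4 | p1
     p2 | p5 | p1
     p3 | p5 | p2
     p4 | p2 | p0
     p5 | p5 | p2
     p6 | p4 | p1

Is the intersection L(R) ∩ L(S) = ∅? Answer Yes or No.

No

The empty string ε is accepted by both R and S.
Hence L(R) ∩ L(S) ≠ ∅.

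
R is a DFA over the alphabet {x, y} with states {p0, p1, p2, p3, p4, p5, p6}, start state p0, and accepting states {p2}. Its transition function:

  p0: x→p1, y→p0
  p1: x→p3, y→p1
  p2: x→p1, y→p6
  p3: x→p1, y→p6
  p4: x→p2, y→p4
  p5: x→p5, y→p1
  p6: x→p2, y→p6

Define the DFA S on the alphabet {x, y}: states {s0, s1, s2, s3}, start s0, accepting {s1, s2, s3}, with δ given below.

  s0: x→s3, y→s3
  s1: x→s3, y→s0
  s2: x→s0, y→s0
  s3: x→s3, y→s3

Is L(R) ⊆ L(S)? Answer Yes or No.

Exploring the product automaton R × S from the start pair (p0, s0), following both machines on each input symbol, reaches 6 state pairs: (p0, s0), (p1, s3), (p0, s3), (p3, s3), (p6, s3), (p2, s3).
R accepts in {p2} and S accepts in {s1, s2, s3}. The reachable pairs whose R-component is accepting are (p2, s3); in each of them the S-component is accepting too, so the product for L(R) \ L(S) (R-component accepting, S-component rejecting) has no reachable accepting pair and the difference is empty.
Hence every string in L(R) is also in L(S).

Yes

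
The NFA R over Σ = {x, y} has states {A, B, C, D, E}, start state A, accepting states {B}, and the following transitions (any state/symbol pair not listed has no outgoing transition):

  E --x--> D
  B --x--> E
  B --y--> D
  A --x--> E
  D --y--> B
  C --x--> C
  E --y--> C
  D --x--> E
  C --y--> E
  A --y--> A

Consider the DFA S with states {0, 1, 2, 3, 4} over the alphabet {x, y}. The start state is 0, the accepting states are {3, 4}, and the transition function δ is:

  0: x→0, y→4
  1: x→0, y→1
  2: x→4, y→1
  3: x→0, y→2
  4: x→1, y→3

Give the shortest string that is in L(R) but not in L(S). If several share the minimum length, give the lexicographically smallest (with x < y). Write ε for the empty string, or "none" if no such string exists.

xxyyy

The string xxyyy is accepted by R but not by S.
No shorter string lies in the difference, and xxyyy is the lexicographically first length-5 string in L(R) \ L(S).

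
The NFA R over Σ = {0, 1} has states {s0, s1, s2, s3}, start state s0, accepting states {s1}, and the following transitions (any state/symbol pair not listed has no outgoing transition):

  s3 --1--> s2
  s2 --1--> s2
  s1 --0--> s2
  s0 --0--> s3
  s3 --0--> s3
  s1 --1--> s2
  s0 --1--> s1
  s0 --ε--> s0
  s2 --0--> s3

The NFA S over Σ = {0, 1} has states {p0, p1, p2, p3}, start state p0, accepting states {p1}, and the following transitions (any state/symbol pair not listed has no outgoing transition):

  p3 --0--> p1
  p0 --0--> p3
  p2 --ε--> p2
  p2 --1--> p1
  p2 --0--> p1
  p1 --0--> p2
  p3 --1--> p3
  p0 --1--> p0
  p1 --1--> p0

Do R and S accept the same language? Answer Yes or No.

No

The string 1 is accepted by R but rejected by S.
So L(R) ≠ L(S).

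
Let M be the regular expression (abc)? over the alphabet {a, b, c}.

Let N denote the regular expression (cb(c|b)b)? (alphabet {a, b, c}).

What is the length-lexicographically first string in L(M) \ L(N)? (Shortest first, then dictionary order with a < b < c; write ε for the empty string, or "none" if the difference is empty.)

The string abc is accepted by M but not by N.
No shorter string lies in the difference, and abc is the lexicographically first length-3 string in L(M) \ L(N).

abc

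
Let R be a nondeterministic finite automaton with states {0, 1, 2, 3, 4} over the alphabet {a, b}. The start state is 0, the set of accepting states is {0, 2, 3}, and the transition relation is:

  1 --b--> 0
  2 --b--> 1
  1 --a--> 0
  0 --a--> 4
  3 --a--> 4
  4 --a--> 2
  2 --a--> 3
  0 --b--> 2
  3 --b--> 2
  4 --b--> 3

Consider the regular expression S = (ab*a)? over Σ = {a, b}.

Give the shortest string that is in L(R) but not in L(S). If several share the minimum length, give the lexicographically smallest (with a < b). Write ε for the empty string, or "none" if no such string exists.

The string b is accepted by R but not by S.
No shorter string lies in the difference, and b is the lexicographically first length-1 string in L(R) \ L(S).

b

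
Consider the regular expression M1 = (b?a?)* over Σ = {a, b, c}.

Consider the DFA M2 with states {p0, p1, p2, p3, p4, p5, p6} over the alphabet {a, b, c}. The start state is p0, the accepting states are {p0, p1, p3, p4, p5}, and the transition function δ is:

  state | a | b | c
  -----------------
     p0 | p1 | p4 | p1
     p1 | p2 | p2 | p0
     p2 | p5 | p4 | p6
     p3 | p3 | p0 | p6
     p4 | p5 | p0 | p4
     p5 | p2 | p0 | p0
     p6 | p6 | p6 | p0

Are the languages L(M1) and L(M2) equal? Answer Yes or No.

The string aa is accepted by M1 but rejected by M2.
So L(M1) ≠ L(M2).

No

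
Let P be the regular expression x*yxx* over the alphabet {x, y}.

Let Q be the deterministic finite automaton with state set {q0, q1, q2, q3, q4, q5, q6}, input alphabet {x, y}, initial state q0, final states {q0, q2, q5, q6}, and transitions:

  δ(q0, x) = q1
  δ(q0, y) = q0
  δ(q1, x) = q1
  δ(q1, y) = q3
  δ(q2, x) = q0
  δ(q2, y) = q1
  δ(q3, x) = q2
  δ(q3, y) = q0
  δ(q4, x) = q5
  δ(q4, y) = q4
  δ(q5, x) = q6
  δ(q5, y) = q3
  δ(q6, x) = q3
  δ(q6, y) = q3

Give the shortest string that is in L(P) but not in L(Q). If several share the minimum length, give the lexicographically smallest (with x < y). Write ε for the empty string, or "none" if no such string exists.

The string yx is accepted by P but not by Q.
No shorter string lies in the difference, and yx is the lexicographically first length-2 string in L(P) \ L(Q).

yx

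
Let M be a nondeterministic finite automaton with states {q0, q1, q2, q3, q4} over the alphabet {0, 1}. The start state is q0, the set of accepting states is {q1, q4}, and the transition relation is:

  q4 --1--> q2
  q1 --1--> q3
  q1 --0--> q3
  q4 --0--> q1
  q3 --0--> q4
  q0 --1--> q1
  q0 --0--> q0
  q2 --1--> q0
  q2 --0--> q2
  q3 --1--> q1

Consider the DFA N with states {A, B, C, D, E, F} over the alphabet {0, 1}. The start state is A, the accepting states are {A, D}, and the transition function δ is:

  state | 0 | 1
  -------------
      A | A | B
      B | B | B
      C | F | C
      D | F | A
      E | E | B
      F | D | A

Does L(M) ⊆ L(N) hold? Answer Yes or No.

No

The string 1 is in L(M) but not in L(N).
So L(M) ⊄ L(N).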